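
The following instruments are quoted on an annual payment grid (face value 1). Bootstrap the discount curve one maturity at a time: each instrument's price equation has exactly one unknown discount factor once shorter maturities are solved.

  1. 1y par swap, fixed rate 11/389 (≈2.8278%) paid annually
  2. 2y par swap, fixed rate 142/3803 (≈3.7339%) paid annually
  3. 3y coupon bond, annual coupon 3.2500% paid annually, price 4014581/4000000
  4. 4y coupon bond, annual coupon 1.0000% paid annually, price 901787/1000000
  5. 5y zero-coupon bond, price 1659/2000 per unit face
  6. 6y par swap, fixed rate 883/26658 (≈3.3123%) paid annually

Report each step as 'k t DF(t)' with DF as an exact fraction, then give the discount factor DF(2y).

1 1 389/400
2 2 929/1000
3 3 4561/5000
4 4 173/200
5 5 1659/2000
6 6 4117/5000
DF(2y) = 929/1000 ≈ 0.929000

step 1 [1y] swap r/1=11/389: DF=(1 − 11/389·(0))/(1+11/389) = 389/400 ≈ 0.972500
step 2 [2y] swap r/1=142/3803: DF=(1 − 142/3803·(0.972500))/(1+142/3803) = 929/1000 ≈ 0.929000
step 3 [3y] bond c/1=13/400: DF=(4014581/4000000 − 13/400·(0.972500+0.929000))/(1+13/400) = 4561/5000 ≈ 0.912200
step 4 [4y] bond c/1=1/100: DF=(901787/1000000 − 1/100·(0.972500+0.929000+0.912200))/(1+1/100) = 173/200 ≈ 0.865000
step 5 [5y] zero: DF = P = 1659/2000 ≈ 0.829500
step 6 [6y] swap r/1=883/26658: DF=(1 − 883/26658·(0.972500+0.929000+0.912200+0.865000+0.829500))/(1+883/26658) = 4117/5000 ≈ 0.823400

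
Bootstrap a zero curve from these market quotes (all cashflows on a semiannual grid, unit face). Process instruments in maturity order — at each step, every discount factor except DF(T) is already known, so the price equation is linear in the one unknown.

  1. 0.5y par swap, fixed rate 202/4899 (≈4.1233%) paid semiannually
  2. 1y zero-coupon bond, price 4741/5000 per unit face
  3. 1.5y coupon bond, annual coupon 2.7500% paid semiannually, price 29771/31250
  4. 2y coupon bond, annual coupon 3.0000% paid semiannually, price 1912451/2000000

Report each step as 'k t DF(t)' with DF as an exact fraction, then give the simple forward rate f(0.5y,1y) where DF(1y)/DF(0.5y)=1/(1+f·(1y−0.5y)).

1 1/2 4899/5000
2 1 4741/5000
3 3/2 571/625
4 2 9001/10000
f(0.5y,1y) = ((4899/5000)/(4741/5000) − 1)/(1/2) = 316/4741 ≈ 6.6653%

step 1 [0.5y] swap r/2=101/4899: DF=(1 − 101/4899·(0))/(1+101/4899) = 4899/5000 ≈ 0.979800
step 2 [1y] zero: DF = P = 4741/5000 ≈ 0.948200
step 3 [1.5y] bond c/2=11/800: DF=(29771/31250 − 11/800·(0.979800+0.948200))/(1+11/800) = 571/625 ≈ 0.913600
step 4 [2y] bond c/2=3/200: DF=(1912451/2000000 − 3/200·(0.979800+0.948200+0.913600))/(1+3/200) = 9001/10000 ≈ 0.900100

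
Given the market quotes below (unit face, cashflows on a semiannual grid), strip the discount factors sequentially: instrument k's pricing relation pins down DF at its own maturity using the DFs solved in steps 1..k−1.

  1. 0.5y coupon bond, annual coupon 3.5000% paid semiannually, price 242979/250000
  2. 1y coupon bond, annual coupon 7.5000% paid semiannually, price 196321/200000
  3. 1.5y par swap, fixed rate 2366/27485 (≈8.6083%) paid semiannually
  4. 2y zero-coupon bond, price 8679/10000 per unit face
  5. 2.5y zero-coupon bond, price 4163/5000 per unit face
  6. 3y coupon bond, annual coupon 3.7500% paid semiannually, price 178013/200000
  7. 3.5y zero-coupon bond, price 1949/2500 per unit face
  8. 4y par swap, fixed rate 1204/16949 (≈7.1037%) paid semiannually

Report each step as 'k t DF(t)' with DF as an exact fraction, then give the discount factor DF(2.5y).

1 1/2 597/625
2 1 2279/2500
3 3/2 8817/10000
4 2 8679/10000
5 5/2 4163/5000
6 3 3959/5000
7 7/2 1949/2500
8 4 949/1250
DF(2.5y) = 4163/5000 ≈ 0.832600

step 1 [0.5y] bond c/2=7/400: DF=(242979/250000 − 7/400·(0))/(1+7/400) = 597/625 ≈ 0.955200
step 2 [1y] bond c/2=3/80: DF=(196321/200000 − 3/80·(0.955200))/(1+3/80) = 2279/2500 ≈ 0.911600
step 3 [1.5y] swap r/2=1183/27485: DF=(1 − 1183/27485·(0.955200+0.911600))/(1+1183/27485) = 8817/10000 ≈ 0.881700
step 4 [2y] zero: DF = P = 8679/10000 ≈ 0.867900
step 5 [2.5y] zero: DF = P = 4163/5000 ≈ 0.832600
step 6 [3y] bond c/2=3/160: DF=(178013/200000 − 3/160·(0.955200+0.911600+0.881700+0.867900+0.832600))/(1+3/160) = 3959/5000 ≈ 0.791800
step 7 [3.5y] zero: DF = P = 1949/2500 ≈ 0.779600
step 8 [4y] swap r/2=602/16949: DF=(1 − 602/16949·(0.955200+0.911600+0.881700+0.867900+0.832600+0.791800+0.779600))/(1+602/16949) = 949/1250 ≈ 0.759200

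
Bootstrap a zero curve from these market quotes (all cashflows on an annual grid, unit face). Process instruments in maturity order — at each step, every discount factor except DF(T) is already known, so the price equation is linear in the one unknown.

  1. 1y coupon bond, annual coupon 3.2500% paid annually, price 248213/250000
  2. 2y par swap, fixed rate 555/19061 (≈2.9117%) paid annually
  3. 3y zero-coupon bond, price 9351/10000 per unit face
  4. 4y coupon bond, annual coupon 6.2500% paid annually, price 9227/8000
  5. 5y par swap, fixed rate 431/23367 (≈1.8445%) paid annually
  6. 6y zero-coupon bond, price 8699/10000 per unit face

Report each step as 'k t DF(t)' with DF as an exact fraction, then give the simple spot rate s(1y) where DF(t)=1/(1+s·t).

step 1 [1y] bond c/1=13/400: DF=(248213/250000 − 13/400·(0))/(1+13/400) = 601/625 ≈ 0.961600
step 2 [2y] swap r/1=555/19061: DF=(1 − 555/19061·(0.961600))/(1+555/19061) = 1889/2000 ≈ 0.944500
step 3 [3y] zero: DF = P = 9351/10000 ≈ 0.935100
step 4 [4y] bond c/1=1/16: DF=(9227/8000 − 1/16·(0.961600+0.944500+0.935100))/(1+1/16) = 574/625 ≈ 0.918400
step 5 [5y] swap r/1=431/23367: DF=(1 − 431/23367·(0.961600+0.944500+0.935100+0.918400))/(1+431/23367) = 4569/5000 ≈ 0.913800
step 6 [6y] zero: DF = P = 8699/10000 ≈ 0.869900

1 1 601/625
2 2 1889/2000
3 3 9351/10000
4 4 574/625
5 5 4569/5000
6 6 8699/10000
s(1y) = (1/(601/625) − 1)/(1) = 24/601 ≈ 3.9933%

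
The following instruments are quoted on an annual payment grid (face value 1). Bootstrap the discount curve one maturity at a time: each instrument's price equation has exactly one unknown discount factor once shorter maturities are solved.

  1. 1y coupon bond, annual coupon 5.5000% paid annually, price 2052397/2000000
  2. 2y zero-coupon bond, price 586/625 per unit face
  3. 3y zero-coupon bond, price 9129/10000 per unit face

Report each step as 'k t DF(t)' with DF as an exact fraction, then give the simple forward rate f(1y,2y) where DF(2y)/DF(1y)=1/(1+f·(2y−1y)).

1 1 9727/10000
2 2 586/625
3 3 9129/10000
f(1y,2y) = ((9727/10000)/(586/625) − 1)/(1) = 351/9376 ≈ 3.7436%

step 1 [1y] bond c/1=11/200: DF=(2052397/2000000 − 11/200·(0))/(1+11/200) = 9727/10000 ≈ 0.972700
step 2 [2y] zero: DF = P = 586/625 ≈ 0.937600
step 3 [3y] zero: DF = P = 9129/10000 ≈ 0.912900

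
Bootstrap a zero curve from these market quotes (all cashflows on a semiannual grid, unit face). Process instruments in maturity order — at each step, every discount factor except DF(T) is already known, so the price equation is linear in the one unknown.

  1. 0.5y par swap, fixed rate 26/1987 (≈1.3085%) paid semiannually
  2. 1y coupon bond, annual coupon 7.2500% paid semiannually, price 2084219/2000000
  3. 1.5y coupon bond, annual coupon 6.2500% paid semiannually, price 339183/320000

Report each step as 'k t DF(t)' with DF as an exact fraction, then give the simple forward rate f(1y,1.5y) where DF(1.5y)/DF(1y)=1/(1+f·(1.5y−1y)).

step 1 [0.5y] swap r/2=13/1987: DF=(1 − 13/1987·(0))/(1+13/1987) = 1987/2000 ≈ 0.993500
step 2 [1y] bond c/2=29/800: DF=(2084219/2000000 − 29/800·(0.993500))/(1+29/800) = 9709/10000 ≈ 0.970900
step 3 [1.5y] bond c/2=1/32: DF=(339183/320000 − 1/32·(0.993500+0.970900))/(1+1/32) = 9683/10000 ≈ 0.968300

1 1/2 1987/2000
2 1 9709/10000
3 3/2 9683/10000
f(1y,1.5y) = ((9709/10000)/(9683/10000) − 1)/(1/2) = 52/9683 ≈ 0.5370%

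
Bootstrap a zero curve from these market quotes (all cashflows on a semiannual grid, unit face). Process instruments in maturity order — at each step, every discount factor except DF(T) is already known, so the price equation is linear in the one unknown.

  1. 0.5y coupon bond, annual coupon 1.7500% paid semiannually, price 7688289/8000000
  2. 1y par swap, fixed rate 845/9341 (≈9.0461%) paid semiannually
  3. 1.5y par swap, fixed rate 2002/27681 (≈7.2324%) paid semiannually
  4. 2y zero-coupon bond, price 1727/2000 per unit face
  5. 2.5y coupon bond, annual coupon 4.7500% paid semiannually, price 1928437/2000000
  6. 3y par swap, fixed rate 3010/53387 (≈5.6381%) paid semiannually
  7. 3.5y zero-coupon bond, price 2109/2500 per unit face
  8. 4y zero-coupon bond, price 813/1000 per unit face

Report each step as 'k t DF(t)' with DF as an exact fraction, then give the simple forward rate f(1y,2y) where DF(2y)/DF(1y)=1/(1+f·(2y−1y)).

step 1 [0.5y] bond c/2=7/800: DF=(7688289/8000000 − 7/800·(0))/(1+7/800) = 9527/10000 ≈ 0.952700
step 2 [1y] swap r/2=845/18682: DF=(1 − 845/18682·(0.952700))/(1+845/18682) = 1831/2000 ≈ 0.915500
step 3 [1.5y] swap r/2=1001/27681: DF=(1 − 1001/27681·(0.952700+0.915500))/(1+1001/27681) = 8999/10000 ≈ 0.899900
step 4 [2y] zero: DF = P = 1727/2000 ≈ 0.863500
step 5 [2.5y] bond c/2=19/800: DF=(1928437/2000000 − 19/800·(0.952700+0.915500+0.899900+0.863500))/(1+19/800) = 536/625 ≈ 0.857600
step 6 [3y] swap r/2=1505/53387: DF=(1 − 1505/53387·(0.952700+0.915500+0.899900+0.863500+0.857600))/(1+1505/53387) = 1699/2000 ≈ 0.849500
step 7 [3.5y] zero: DF = P = 2109/2500 ≈ 0.843600
step 8 [4y] zero: DF = P = 813/1000 ≈ 0.813000

1 1/2 9527/10000
2 1 1831/2000
3 3/2 8999/10000
4 2 1727/2000
5 5/2 536/625
6 3 1699/2000
7 7/2 2109/2500
8 4 813/1000
f(1y,2y) = ((1831/2000)/(1727/2000) − 1)/(1) = 104/1727 ≈ 6.0220%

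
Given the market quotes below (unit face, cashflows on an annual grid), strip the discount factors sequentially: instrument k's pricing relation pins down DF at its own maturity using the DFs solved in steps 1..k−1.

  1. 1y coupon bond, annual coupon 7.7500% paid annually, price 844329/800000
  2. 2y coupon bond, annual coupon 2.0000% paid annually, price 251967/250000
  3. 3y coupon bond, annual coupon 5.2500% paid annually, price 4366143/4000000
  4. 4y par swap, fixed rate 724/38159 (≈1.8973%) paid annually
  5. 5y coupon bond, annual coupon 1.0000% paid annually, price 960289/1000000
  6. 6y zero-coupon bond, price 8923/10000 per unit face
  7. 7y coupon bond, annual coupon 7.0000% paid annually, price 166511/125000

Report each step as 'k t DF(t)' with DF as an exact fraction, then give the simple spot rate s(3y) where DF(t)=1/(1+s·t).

1 1 1959/2000
2 2 9689/10000
3 3 9399/10000
4 4 2319/2500
5 5 913/1000
6 6 8923/10000
7 7 2193/2500
s(3y) = (1/(9399/10000) − 1)/(3) = 601/28197 ≈ 2.1314%

step 1 [1y] bond c/1=31/400: DF=(844329/800000 − 31/400·(0))/(1+31/400) = 1959/2000 ≈ 0.979500
step 2 [2y] bond c/1=1/50: DF=(251967/250000 − 1/50·(0.979500))/(1+1/50) = 9689/10000 ≈ 0.968900
step 3 [3y] bond c/1=21/400: DF=(4366143/4000000 − 21/400·(0.979500+0.968900))/(1+21/400) = 9399/10000 ≈ 0.939900
step 4 [4y] swap r/1=724/38159: DF=(1 − 724/38159·(0.979500+0.968900+0.939900))/(1+724/38159) = 2319/2500 ≈ 0.927600
step 5 [5y] bond c/1=1/100: DF=(960289/1000000 − 1/100·(0.979500+0.968900+0.939900+0.927600))/(1+1/100) = 913/1000 ≈ 0.913000
step 6 [6y] zero: DF = P = 8923/10000 ≈ 0.892300
step 7 [7y] bond c/1=7/100: DF=(166511/125000 − 7/100·(0.979500+0.968900+0.939900+0.927600+0.913000+0.892300))/(1+7/100) = 2193/2500 ≈ 0.877200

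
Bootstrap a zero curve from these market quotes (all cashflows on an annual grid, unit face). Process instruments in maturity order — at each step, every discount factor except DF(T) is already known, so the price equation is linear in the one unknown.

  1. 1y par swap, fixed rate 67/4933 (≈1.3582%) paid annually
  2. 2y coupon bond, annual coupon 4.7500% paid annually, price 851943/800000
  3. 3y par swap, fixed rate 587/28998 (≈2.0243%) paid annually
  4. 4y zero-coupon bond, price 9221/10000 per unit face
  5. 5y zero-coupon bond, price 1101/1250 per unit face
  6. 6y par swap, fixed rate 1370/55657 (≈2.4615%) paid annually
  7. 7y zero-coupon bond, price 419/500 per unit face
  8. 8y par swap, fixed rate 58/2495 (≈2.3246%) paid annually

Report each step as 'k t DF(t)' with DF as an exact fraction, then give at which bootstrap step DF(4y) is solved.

1 1 4933/5000
2 2 9719/10000
3 3 9413/10000
4 4 9221/10000
5 5 1101/1250
6 6 863/1000
7 7 419/500
8 8 4159/5000
DF(4y) is solved at step 4

step 1 [1y] swap r/1=67/4933: DF=(1 − 67/4933·(0))/(1+67/4933) = 4933/5000 ≈ 0.986600
step 2 [2y] bond c/1=19/400: DF=(851943/800000 − 19/400·(0.986600))/(1+19/400) = 9719/10000 ≈ 0.971900
step 3 [3y] swap r/1=587/28998: DF=(1 − 587/28998·(0.986600+0.971900))/(1+587/28998) = 9413/10000 ≈ 0.941300
step 4 [4y] zero: DF = P = 9221/10000 ≈ 0.922100
step 5 [5y] zero: DF = P = 1101/1250 ≈ 0.880800
step 6 [6y] swap r/1=1370/55657: DF=(1 − 1370/55657·(0.986600+0.971900+0.941300+0.922100+0.880800))/(1+1370/55657) = 863/1000 ≈ 0.863000
step 7 [7y] zero: DF = P = 419/500 ≈ 0.838000
step 8 [8y] swap r/1=58/2495: DF=(1 − 58/2495·(0.986600+0.971900+0.941300+0.922100+0.880800+0.863000+0.838000))/(1+58/2495) = 4159/5000 ≈ 0.831800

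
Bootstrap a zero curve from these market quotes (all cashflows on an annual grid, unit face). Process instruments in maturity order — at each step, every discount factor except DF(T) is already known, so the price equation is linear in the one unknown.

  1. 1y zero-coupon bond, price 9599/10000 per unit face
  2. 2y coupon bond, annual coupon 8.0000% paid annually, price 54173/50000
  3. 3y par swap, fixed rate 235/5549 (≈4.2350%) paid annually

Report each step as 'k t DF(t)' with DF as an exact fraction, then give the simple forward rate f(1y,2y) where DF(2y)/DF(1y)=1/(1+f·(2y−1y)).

step 1 [1y] zero: DF = P = 9599/10000 ≈ 0.959900
step 2 [2y] bond c/1=2/25: DF=(54173/50000 − 2/25·(0.959900))/(1+2/25) = 9321/10000 ≈ 0.932100
step 3 [3y] swap r/1=235/5549: DF=(1 − 235/5549·(0.959900+0.932100))/(1+235/5549) = 353/400 ≈ 0.882500

1 1 9599/10000
2 2 9321/10000
3 3 353/400
f(1y,2y) = ((9599/10000)/(9321/10000) − 1)/(1) = 278/9321 ≈ 2.9825%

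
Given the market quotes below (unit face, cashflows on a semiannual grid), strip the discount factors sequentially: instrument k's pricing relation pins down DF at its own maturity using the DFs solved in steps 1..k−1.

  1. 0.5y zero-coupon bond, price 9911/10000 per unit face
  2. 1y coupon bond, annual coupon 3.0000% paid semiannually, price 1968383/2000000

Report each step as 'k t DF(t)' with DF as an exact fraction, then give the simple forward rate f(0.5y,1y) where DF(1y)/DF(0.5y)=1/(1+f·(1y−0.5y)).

1 1/2 9911/10000
2 1 191/200
f(0.5y,1y) = ((9911/10000)/(191/200) − 1)/(1/2) = 361/4775 ≈ 7.5602%

step 1 [0.5y] zero: DF = P = 9911/10000 ≈ 0.991100
step 2 [1y] bond c/2=3/200: DF=(1968383/2000000 − 3/200·(0.991100))/(1+3/200) = 191/200 ≈ 0.955000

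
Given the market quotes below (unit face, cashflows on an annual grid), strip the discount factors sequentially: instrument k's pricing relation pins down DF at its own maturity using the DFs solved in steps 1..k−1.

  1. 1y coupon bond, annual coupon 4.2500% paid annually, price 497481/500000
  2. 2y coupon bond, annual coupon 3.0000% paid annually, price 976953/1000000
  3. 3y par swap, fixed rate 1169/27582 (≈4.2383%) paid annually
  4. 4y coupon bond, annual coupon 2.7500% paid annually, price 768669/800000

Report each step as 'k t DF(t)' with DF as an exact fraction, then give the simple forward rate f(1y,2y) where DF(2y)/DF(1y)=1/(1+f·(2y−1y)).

step 1 [1y] bond c/1=17/400: DF=(497481/500000 − 17/400·(0))/(1+17/400) = 1193/1250 ≈ 0.954400
step 2 [2y] bond c/1=3/100: DF=(976953/1000000 − 3/100·(0.954400))/(1+3/100) = 9207/10000 ≈ 0.920700
step 3 [3y] swap r/1=1169/27582: DF=(1 − 1169/27582·(0.954400+0.920700))/(1+1169/27582) = 8831/10000 ≈ 0.883100
step 4 [4y] bond c/1=11/400: DF=(768669/800000 − 11/400·(0.954400+0.920700+0.883100))/(1+11/400) = 8613/10000 ≈ 0.861300

1 1 1193/1250
2 2 9207/10000
3 3 8831/10000
4 4 8613/10000
f(1y,2y) = ((1193/1250)/(9207/10000) − 1)/(1) = 337/9207 ≈ 3.6603%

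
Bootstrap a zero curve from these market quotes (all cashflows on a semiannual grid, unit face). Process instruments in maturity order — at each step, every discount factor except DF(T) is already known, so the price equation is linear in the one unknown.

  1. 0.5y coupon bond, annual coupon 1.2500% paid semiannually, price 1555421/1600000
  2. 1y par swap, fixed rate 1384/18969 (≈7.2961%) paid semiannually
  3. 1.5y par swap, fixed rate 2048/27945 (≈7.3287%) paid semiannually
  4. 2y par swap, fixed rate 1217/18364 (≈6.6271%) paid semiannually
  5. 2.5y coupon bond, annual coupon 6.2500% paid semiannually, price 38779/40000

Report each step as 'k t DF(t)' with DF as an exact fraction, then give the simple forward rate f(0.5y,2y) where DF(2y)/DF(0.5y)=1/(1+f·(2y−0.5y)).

step 1 [0.5y] bond c/2=1/160: DF=(1555421/1600000 − 1/160·(0))/(1+1/160) = 9661/10000 ≈ 0.966100
step 2 [1y] swap r/2=692/18969: DF=(1 − 692/18969·(0.966100))/(1+692/18969) = 2327/2500 ≈ 0.930800
step 3 [1.5y] swap r/2=1024/27945: DF=(1 − 1024/27945·(0.966100+0.930800))/(1+1024/27945) = 561/625 ≈ 0.897600
step 4 [2y] swap r/2=1217/36728: DF=(1 − 1217/36728·(0.966100+0.930800+0.897600))/(1+1217/36728) = 8783/10000 ≈ 0.878300
step 5 [2.5y] bond c/2=1/32: DF=(38779/40000 − 1/32·(0.966100+0.930800+0.897600+0.878300))/(1+1/32) = 518/625 ≈ 0.828800

1 1/2 9661/10000
2 1 2327/2500
3 3/2 561/625
4 2 8783/10000
5 5/2 518/625
f(0.5y,2y) = ((9661/10000)/(8783/10000) − 1)/(3/2) = 1756/26349 ≈ 6.6644%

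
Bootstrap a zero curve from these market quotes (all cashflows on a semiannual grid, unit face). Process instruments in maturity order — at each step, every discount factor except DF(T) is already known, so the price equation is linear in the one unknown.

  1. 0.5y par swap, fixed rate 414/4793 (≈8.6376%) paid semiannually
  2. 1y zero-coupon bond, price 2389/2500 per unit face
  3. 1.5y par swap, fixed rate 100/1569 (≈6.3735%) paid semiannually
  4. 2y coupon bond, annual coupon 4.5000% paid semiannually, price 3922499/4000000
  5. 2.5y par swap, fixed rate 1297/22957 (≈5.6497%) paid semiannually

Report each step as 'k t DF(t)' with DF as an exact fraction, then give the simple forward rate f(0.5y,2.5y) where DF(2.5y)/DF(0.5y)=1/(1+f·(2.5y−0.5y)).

1 1/2 4793/5000
2 1 2389/2500
3 3/2 91/100
4 2 8969/10000
5 5/2 8703/10000
f(0.5y,2.5y) = ((4793/5000)/(8703/10000) − 1)/(2) = 883/17406 ≈ 5.0730%

step 1 [0.5y] swap r/2=207/4793: DF=(1 − 207/4793·(0))/(1+207/4793) = 4793/5000 ≈ 0.958600
step 2 [1y] zero: DF = P = 2389/2500 ≈ 0.955600
step 3 [1.5y] swap r/2=50/1569: DF=(1 − 50/1569·(0.958600+0.955600))/(1+50/1569) = 91/100 ≈ 0.910000
step 4 [2y] bond c/2=9/400: DF=(3922499/4000000 − 9/400·(0.958600+0.955600+0.910000))/(1+9/400) = 8969/10000 ≈ 0.896900
step 5 [2.5y] swap r/2=1297/45914: DF=(1 − 1297/45914·(0.958600+0.955600+0.910000+0.896900))/(1+1297/45914) = 8703/10000 ≈ 0.870300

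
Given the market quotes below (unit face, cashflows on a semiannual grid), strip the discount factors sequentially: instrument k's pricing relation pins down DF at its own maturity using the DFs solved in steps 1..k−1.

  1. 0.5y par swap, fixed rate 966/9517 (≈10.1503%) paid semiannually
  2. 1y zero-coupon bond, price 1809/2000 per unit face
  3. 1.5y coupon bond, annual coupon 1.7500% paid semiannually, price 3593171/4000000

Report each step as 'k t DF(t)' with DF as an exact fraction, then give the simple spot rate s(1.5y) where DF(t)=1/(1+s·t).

step 1 [0.5y] swap r/2=483/9517: DF=(1 − 483/9517·(0))/(1+483/9517) = 9517/10000 ≈ 0.951700
step 2 [1y] zero: DF = P = 1809/2000 ≈ 0.904500
step 3 [1.5y] bond c/2=7/800: DF=(3593171/4000000 − 7/800·(0.951700+0.904500))/(1+7/800) = 1093/1250 ≈ 0.874400

1 1/2 9517/10000
2 1 1809/2000
3 3/2 1093/1250
s(1.5y) = (1/(1093/1250) − 1)/(3/2) = 314/3279 ≈ 9.5761%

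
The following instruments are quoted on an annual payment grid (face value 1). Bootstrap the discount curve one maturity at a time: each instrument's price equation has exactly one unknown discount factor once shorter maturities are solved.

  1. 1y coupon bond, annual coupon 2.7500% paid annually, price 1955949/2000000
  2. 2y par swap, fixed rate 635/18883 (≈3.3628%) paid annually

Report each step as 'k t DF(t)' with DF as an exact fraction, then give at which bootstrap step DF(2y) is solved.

step 1 [1y] bond c/1=11/400: DF=(1955949/2000000 − 11/400·(0))/(1+11/400) = 4759/5000 ≈ 0.951800
step 2 [2y] swap r/1=635/18883: DF=(1 − 635/18883·(0.951800))/(1+635/18883) = 1873/2000 ≈ 0.936500

1 1 4759/5000
2 2 1873/2000
DF(2y) is solved at step 2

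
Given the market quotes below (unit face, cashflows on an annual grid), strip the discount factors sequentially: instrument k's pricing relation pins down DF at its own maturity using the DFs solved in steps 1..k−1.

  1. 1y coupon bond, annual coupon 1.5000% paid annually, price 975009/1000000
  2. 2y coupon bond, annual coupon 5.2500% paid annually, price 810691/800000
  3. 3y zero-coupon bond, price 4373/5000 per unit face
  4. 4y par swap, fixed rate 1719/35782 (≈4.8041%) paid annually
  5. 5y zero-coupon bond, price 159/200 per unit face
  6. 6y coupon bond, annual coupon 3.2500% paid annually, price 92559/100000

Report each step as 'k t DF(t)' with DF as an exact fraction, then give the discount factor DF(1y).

step 1 [1y] bond c/1=3/200: DF=(975009/1000000 − 3/200·(0))/(1+3/200) = 4803/5000 ≈ 0.960600
step 2 [2y] bond c/1=21/400: DF=(810691/800000 − 21/400·(0.960600))/(1+21/400) = 9149/10000 ≈ 0.914900
step 3 [3y] zero: DF = P = 4373/5000 ≈ 0.874600
step 4 [4y] swap r/1=1719/35782: DF=(1 − 1719/35782·(0.960600+0.914900+0.874600))/(1+1719/35782) = 8281/10000 ≈ 0.828100
step 5 [5y] zero: DF = P = 159/200 ≈ 0.795000
step 6 [6y] bond c/1=13/400: DF=(92559/100000 − 13/400·(0.960600+0.914900+0.874600+0.828100+0.795000))/(1+13/400) = 1897/2500 ≈ 0.758800

1 1 4803/5000
2 2 9149/10000
3 3 4373/5000
4 4 8281/10000
5 5 159/200
6 6 1897/2500
DF(1y) = 4803/5000 ≈ 0.960600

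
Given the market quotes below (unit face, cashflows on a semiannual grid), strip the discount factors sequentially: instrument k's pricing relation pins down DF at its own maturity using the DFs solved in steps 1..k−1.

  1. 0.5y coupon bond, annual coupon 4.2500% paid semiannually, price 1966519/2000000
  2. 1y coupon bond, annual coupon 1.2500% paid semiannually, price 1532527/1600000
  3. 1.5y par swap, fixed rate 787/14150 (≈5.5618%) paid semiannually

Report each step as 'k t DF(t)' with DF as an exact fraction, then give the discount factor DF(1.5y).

1 1/2 2407/2500
2 1 9459/10000
3 3/2 9213/10000
DF(1.5y) = 9213/10000 ≈ 0.921300

step 1 [0.5y] bond c/2=17/800: DF=(1966519/2000000 − 17/800·(0))/(1+17/800) = 2407/2500 ≈ 0.962800
step 2 [1y] bond c/2=1/160: DF=(1532527/1600000 − 1/160·(0.962800))/(1+1/160) = 9459/10000 ≈ 0.945900
step 3 [1.5y] swap r/2=787/28300: DF=(1 − 787/28300·(0.962800+0.945900))/(1+787/28300) = 9213/10000 ≈ 0.921300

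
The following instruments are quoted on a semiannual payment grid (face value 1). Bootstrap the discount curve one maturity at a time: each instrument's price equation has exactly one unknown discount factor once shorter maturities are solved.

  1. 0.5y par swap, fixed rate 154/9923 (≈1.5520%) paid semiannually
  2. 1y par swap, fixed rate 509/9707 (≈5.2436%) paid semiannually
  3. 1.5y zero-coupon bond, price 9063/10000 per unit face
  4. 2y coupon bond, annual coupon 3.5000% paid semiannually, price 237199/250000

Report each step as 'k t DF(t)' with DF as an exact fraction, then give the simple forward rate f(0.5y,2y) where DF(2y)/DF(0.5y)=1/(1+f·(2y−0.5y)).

step 1 [0.5y] swap r/2=77/9923: DF=(1 − 77/9923·(0))/(1+77/9923) = 9923/10000 ≈ 0.992300
step 2 [1y] swap r/2=509/19414: DF=(1 − 509/19414·(0.992300))/(1+509/19414) = 9491/10000 ≈ 0.949100
step 3 [1.5y] zero: DF = P = 9063/10000 ≈ 0.906300
step 4 [2y] bond c/2=7/400: DF=(237199/250000 − 7/400·(0.992300+0.949100+0.906300))/(1+7/400) = 1767/2000 ≈ 0.883500

1 1/2 9923/10000
2 1 9491/10000
3 3/2 9063/10000
4 2 1767/2000
f(0.5y,2y) = ((9923/10000)/(1767/2000) − 1)/(3/2) = 2176/26505 ≈ 8.2098%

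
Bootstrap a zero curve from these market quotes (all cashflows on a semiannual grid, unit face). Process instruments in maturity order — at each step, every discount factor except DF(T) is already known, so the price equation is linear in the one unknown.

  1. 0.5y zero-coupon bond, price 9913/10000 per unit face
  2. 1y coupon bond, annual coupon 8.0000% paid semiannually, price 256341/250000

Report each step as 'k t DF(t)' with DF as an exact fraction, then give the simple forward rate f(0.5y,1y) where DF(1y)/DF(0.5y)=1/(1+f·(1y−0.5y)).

1 1/2 9913/10000
2 1 4739/5000
f(0.5y,1y) = ((9913/10000)/(4739/5000) − 1)/(1/2) = 435/4739 ≈ 9.1792%

step 1 [0.5y] zero: DF = P = 9913/10000 ≈ 0.991300
step 2 [1y] bond c/2=1/25: DF=(256341/250000 − 1/25·(0.991300))/(1+1/25) = 4739/5000 ≈ 0.947800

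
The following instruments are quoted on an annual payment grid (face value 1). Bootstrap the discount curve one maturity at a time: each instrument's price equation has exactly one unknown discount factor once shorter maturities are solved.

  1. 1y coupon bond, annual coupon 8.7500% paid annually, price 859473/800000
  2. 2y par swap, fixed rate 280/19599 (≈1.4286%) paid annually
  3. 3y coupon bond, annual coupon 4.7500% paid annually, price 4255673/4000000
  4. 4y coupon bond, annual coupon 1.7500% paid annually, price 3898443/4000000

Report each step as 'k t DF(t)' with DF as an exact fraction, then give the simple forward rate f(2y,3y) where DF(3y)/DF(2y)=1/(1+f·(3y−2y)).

1 1 9879/10000
2 2 243/250
3 3 2317/2500
4 4 4541/5000
f(2y,3y) = ((243/250)/(2317/2500) − 1)/(1) = 113/2317 ≈ 4.8770%

step 1 [1y] bond c/1=7/80: DF=(859473/800000 − 7/80·(0))/(1+7/80) = 9879/10000 ≈ 0.987900
step 2 [2y] swap r/1=280/19599: DF=(1 − 280/19599·(0.987900))/(1+280/19599) = 243/250 ≈ 0.972000
step 3 [3y] bond c/1=19/400: DF=(4255673/4000000 − 19/400·(0.987900+0.972000))/(1+19/400) = 2317/2500 ≈ 0.926800
step 4 [4y] bond c/1=7/400: DF=(3898443/4000000 − 7/400·(0.987900+0.972000+0.926800))/(1+7/400) = 4541/5000 ≈ 0.908200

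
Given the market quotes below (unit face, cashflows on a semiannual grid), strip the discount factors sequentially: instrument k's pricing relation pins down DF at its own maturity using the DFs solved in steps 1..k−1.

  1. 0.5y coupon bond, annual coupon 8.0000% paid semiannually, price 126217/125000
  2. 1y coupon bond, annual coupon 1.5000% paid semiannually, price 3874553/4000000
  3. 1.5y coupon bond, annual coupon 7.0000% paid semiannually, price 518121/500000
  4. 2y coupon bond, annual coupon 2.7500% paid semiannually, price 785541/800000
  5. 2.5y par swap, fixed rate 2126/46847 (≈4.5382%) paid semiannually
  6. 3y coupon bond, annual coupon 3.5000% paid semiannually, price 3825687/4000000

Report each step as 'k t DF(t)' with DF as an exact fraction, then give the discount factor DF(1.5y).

1 1/2 9709/10000
2 1 4771/5000
3 3/2 9361/10000
4 2 4649/5000
5 5/2 8937/10000
6 3 4297/5000
DF(1.5y) = 9361/10000 ≈ 0.936100

step 1 [0.5y] bond c/2=1/25: DF=(126217/125000 − 1/25·(0))/(1+1/25) = 9709/10000 ≈ 0.970900
step 2 [1y] bond c/2=3/400: DF=(3874553/4000000 − 3/400·(0.970900))/(1+3/400) = 4771/5000 ≈ 0.954200
step 3 [1.5y] bond c/2=7/200: DF=(518121/500000 − 7/200·(0.970900+0.954200))/(1+7/200) = 9361/10000 ≈ 0.936100
step 4 [2y] bond c/2=11/800: DF=(785541/800000 − 11/800·(0.970900+0.954200+0.936100))/(1+11/800) = 4649/5000 ≈ 0.929800
step 5 [2.5y] swap r/2=1063/46847: DF=(1 − 1063/46847·(0.970900+0.954200+0.936100+0.929800))/(1+1063/46847) = 8937/10000 ≈ 0.893700
step 6 [3y] bond c/2=7/400: DF=(3825687/4000000 − 7/400·(0.970900+0.954200+0.936100+0.929800+0.893700))/(1+7/400) = 4297/5000 ≈ 0.859400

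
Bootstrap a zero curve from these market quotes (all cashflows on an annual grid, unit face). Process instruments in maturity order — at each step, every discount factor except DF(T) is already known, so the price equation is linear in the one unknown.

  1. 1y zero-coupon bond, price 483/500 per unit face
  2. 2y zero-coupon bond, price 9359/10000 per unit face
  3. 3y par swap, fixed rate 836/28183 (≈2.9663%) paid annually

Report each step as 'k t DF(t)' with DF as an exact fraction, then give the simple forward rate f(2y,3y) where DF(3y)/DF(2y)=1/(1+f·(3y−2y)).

step 1 [1y] zero: DF = P = 483/500 ≈ 0.966000
step 2 [2y] zero: DF = P = 9359/10000 ≈ 0.935900
step 3 [3y] swap r/1=836/28183: DF=(1 − 836/28183·(0.966000+0.935900))/(1+836/28183) = 2291/2500 ≈ 0.916400

1 1 483/500
2 2 9359/10000
3 3 2291/2500
f(2y,3y) = ((9359/10000)/(2291/2500) − 1)/(1) = 195/9164 ≈ 2.1279%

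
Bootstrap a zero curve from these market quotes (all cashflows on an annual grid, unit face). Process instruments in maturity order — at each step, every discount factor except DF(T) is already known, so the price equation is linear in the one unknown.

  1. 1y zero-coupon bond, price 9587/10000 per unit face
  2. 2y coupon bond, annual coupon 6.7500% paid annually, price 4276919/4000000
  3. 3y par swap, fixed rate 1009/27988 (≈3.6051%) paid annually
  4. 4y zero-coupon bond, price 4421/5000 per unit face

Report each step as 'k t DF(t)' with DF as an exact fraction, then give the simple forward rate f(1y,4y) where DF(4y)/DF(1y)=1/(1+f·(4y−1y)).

step 1 [1y] zero: DF = P = 9587/10000 ≈ 0.958700
step 2 [2y] bond c/1=27/400: DF=(4276919/4000000 − 27/400·(0.958700))/(1+27/400) = 941/1000 ≈ 0.941000
step 3 [3y] swap r/1=1009/27988: DF=(1 − 1009/27988·(0.958700+0.941000))/(1+1009/27988) = 8991/10000 ≈ 0.899100
step 4 [4y] zero: DF = P = 4421/5000 ≈ 0.884200

1 1 9587/10000
2 2 941/1000
3 3 8991/10000
4 4 4421/5000
f(1y,4y) = ((9587/10000)/(4421/5000) − 1)/(3) = 745/26526 ≈ 2.8086%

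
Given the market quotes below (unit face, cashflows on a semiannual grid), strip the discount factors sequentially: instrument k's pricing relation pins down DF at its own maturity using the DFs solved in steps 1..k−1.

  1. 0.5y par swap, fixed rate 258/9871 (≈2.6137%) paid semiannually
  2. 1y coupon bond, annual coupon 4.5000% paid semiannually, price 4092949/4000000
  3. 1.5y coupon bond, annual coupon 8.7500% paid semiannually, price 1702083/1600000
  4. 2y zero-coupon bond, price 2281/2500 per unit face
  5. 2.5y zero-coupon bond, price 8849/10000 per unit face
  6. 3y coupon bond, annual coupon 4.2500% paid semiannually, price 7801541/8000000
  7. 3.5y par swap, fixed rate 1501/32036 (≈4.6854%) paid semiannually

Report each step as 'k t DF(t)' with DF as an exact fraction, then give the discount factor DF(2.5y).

1 1/2 9871/10000
2 1 979/1000
3 3/2 1171/1250
4 2 2281/2500
5 5/2 8849/10000
6 3 8571/10000
7 7/2 8499/10000
DF(2.5y) = 8849/10000 ≈ 0.884900

step 1 [0.5y] swap r/2=129/9871: DF=(1 − 129/9871·(0))/(1+129/9871) = 9871/10000 ≈ 0.987100
step 2 [1y] bond c/2=9/400: DF=(4092949/4000000 − 9/400·(0.987100))/(1+9/400) = 979/1000 ≈ 0.979000
step 3 [1.5y] bond c/2=7/160: DF=(1702083/1600000 − 7/160·(0.987100+0.979000))/(1+7/160) = 1171/1250 ≈ 0.936800
step 4 [2y] zero: DF = P = 2281/2500 ≈ 0.912400
step 5 [2.5y] zero: DF = P = 8849/10000 ≈ 0.884900
step 6 [3y] bond c/2=17/800: DF=(7801541/8000000 − 17/800·(0.987100+0.979000+0.936800+0.912400+0.884900))/(1+17/800) = 8571/10000 ≈ 0.857100
step 7 [3.5y] swap r/2=1501/64072: DF=(1 − 1501/64072·(0.987100+0.979000+0.936800+0.912400+0.884900+0.857100))/(1+1501/64072) = 8499/10000 ≈ 0.849900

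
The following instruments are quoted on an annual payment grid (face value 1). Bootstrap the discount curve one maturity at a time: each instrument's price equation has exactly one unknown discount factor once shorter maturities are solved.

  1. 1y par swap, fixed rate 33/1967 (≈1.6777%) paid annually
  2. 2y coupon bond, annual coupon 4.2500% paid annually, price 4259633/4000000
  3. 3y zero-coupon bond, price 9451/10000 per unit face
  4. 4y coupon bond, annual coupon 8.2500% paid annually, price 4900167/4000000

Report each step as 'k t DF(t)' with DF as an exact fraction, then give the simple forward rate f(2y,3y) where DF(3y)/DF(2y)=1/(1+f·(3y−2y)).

step 1 [1y] swap r/1=33/1967: DF=(1 − 33/1967·(0))/(1+33/1967) = 1967/2000 ≈ 0.983500
step 2 [2y] bond c/1=17/400: DF=(4259633/4000000 − 17/400·(0.983500))/(1+17/400) = 4907/5000 ≈ 0.981400
step 3 [3y] zero: DF = P = 9451/10000 ≈ 0.945100
step 4 [4y] bond c/1=33/400: DF=(4900167/4000000 − 33/400·(0.983500+0.981400+0.945100))/(1+33/400) = 9099/10000 ≈ 0.909900

1 1 1967/2000
2 2 4907/5000
3 3 9451/10000
4 4 9099/10000
f(2y,3y) = ((4907/5000)/(9451/10000) − 1)/(1) = 363/9451 ≈ 3.8409%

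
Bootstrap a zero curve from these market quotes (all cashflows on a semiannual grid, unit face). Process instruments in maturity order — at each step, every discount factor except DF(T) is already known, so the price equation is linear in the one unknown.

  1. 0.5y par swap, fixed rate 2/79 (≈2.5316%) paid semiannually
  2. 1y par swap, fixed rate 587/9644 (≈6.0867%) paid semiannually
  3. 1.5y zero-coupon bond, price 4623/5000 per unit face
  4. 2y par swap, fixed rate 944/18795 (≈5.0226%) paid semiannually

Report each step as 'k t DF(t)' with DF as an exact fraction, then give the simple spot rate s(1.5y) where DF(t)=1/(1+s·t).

step 1 [0.5y] swap r/2=1/79: DF=(1 − 1/79·(0))/(1+1/79) = 79/80 ≈ 0.987500
step 2 [1y] swap r/2=587/19288: DF=(1 − 587/19288·(0.987500))/(1+587/19288) = 9413/10000 ≈ 0.941300
step 3 [1.5y] zero: DF = P = 4623/5000 ≈ 0.924600
step 4 [2y] swap r/2=472/18795: DF=(1 − 472/18795·(0.987500+0.941300+0.924600))/(1+472/18795) = 566/625 ≈ 0.905600

1 1/2 79/80
2 1 9413/10000
3 3/2 4623/5000
4 2 566/625
s(1.5y) = (1/(4623/5000) − 1)/(3/2) = 754/13869 ≈ 5.4366%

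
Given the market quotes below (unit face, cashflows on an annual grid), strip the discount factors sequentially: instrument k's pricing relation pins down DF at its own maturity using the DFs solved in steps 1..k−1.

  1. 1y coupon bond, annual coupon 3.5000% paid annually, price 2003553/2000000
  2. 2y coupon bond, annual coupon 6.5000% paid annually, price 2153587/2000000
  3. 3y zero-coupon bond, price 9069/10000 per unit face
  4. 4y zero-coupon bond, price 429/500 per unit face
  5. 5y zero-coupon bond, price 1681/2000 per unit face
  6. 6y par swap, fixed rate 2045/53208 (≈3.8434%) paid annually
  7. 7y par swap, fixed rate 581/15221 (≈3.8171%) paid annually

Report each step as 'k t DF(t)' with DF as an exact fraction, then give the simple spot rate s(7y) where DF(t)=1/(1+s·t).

1 1 9679/10000
2 2 119/125
3 3 9069/10000
4 4 429/500
5 5 1681/2000
6 6 1591/2000
7 7 1919/2500
s(7y) = (1/(1919/2500) − 1)/(7) = 83/1919 ≈ 4.3252%

step 1 [1y] bond c/1=7/200: DF=(2003553/2000000 − 7/200·(0))/(1+7/200) = 9679/10000 ≈ 0.967900
step 2 [2y] bond c/1=13/200: DF=(2153587/2000000 − 13/200·(0.967900))/(1+13/200) = 119/125 ≈ 0.952000
step 3 [3y] zero: DF = P = 9069/10000 ≈ 0.906900
step 4 [4y] zero: DF = P = 429/500 ≈ 0.858000
step 5 [5y] zero: DF = P = 1681/2000 ≈ 0.840500
step 6 [6y] swap r/1=2045/53208: DF=(1 − 2045/53208·(0.967900+0.952000+0.906900+0.858000+0.840500))/(1+2045/53208) = 1591/2000 ≈ 0.795500
step 7 [7y] swap r/1=581/15221: DF=(1 − 581/15221·(0.967900+0.952000+0.906900+0.858000+0.840500+0.795500))/(1+581/15221) = 1919/2500 ≈ 0.767600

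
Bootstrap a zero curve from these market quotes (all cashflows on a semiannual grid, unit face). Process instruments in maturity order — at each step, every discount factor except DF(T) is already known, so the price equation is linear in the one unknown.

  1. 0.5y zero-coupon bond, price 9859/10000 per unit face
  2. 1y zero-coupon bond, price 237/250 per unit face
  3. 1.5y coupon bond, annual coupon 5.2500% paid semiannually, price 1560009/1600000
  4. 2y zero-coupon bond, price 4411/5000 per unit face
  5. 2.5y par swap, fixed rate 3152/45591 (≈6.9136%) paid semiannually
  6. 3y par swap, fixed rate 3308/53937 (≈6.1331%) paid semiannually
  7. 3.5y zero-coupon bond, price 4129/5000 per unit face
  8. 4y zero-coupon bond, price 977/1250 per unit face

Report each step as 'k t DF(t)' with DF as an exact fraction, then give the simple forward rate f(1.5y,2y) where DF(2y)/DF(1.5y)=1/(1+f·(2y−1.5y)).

step 1 [0.5y] zero: DF = P = 9859/10000 ≈ 0.985900
step 2 [1y] zero: DF = P = 237/250 ≈ 0.948000
step 3 [1.5y] bond c/2=21/800: DF=(1560009/1600000 − 21/800·(0.985900+0.948000))/(1+21/800) = 4503/5000 ≈ 0.900600
step 4 [2y] zero: DF = P = 4411/5000 ≈ 0.882200
step 5 [2.5y] swap r/2=1576/45591: DF=(1 − 1576/45591·(0.985900+0.948000+0.900600+0.882200))/(1+1576/45591) = 1053/1250 ≈ 0.842400
step 6 [3y] swap r/2=1654/53937: DF=(1 − 1654/53937·(0.985900+0.948000+0.900600+0.882200+0.842400))/(1+1654/53937) = 4173/5000 ≈ 0.834600
step 7 [3.5y] zero: DF = P = 4129/5000 ≈ 0.825800
step 8 [4y] zero: DF = P = 977/1250 ≈ 0.781600

1 1/2 9859/10000
2 1 237/250
3 3/2 4503/5000
4 2 4411/5000
5 5/2 1053/1250
6 3 4173/5000
7 7/2 4129/5000
8 4 977/1250
f(1.5y,2y) = ((4503/5000)/(4411/5000) − 1)/(1/2) = 184/4411 ≈ 4.1714%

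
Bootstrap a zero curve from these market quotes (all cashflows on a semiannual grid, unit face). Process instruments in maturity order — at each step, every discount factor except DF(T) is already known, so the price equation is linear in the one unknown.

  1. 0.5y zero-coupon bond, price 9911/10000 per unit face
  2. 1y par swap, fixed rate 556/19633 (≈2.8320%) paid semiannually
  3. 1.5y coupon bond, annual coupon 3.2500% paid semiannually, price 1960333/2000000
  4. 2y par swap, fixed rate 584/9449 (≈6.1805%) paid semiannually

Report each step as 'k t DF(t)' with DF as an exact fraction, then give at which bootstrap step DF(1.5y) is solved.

step 1 [0.5y] zero: DF = P = 9911/10000 ≈ 0.991100
step 2 [1y] swap r/2=278/19633: DF=(1 − 278/19633·(0.991100))/(1+278/19633) = 4861/5000 ≈ 0.972200
step 3 [1.5y] bond c/2=13/800: DF=(1960333/2000000 − 13/800·(0.991100+0.972200))/(1+13/800) = 9331/10000 ≈ 0.933100
step 4 [2y] swap r/2=292/9449: DF=(1 − 292/9449·(0.991100+0.972200+0.933100))/(1+292/9449) = 552/625 ≈ 0.883200

1 1/2 9911/10000
2 1 4861/5000
3 3/2 9331/10000
4 2 552/625
DF(1.5y) is solved at step 3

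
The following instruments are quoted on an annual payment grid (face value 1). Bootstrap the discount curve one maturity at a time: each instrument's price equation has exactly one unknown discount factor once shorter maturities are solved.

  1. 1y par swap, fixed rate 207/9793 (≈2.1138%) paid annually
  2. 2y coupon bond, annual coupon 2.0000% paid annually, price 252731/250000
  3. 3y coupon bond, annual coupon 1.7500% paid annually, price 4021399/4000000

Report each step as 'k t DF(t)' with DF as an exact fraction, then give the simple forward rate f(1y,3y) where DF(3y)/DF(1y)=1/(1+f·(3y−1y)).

step 1 [1y] swap r/1=207/9793: DF=(1 − 207/9793·(0))/(1+207/9793) = 9793/10000 ≈ 0.979300
step 2 [2y] bond c/1=1/50: DF=(252731/250000 − 1/50·(0.979300))/(1+1/50) = 9719/10000 ≈ 0.971900
step 3 [3y] bond c/1=7/400: DF=(4021399/4000000 − 7/400·(0.979300+0.971900))/(1+7/400) = 1909/2000 ≈ 0.954500

1 1 9793/10000
2 2 9719/10000
3 3 1909/2000
f(1y,3y) = ((9793/10000)/(1909/2000) − 1)/(2) = 124/9545 ≈ 1.2991%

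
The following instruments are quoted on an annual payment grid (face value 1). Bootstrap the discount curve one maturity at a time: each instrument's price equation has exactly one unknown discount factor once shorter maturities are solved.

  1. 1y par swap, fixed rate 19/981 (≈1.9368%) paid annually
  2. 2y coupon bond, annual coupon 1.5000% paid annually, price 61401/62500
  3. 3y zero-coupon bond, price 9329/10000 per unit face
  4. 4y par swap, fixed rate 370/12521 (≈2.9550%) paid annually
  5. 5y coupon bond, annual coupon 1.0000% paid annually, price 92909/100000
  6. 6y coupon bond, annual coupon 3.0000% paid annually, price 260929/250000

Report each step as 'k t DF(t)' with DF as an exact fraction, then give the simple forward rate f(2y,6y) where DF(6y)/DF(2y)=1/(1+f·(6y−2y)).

step 1 [1y] swap r/1=19/981: DF=(1 − 19/981·(0))/(1+19/981) = 981/1000 ≈ 0.981000
step 2 [2y] bond c/1=3/200: DF=(61401/62500 − 3/200·(0.981000))/(1+3/200) = 4767/5000 ≈ 0.953400
step 3 [3y] zero: DF = P = 9329/10000 ≈ 0.932900
step 4 [4y] swap r/1=370/12521: DF=(1 − 370/12521·(0.981000+0.953400+0.932900))/(1+370/12521) = 889/1000 ≈ 0.889000
step 5 [5y] bond c/1=1/100: DF=(92909/100000 − 1/100·(0.981000+0.953400+0.932900+0.889000))/(1+1/100) = 8827/10000 ≈ 0.882700
step 6 [6y] bond c/1=3/100: DF=(260929/250000 − 3/100·(0.981000+0.953400+0.932900+0.889000+0.882700))/(1+3/100) = 4391/5000 ≈ 0.878200

1 1 981/1000
2 2 4767/5000
3 3 9329/10000
4 4 889/1000
5 5 8827/10000
6 6 4391/5000
f(2y,6y) = ((4767/5000)/(4391/5000) − 1)/(4) = 94/4391 ≈ 2.1407%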